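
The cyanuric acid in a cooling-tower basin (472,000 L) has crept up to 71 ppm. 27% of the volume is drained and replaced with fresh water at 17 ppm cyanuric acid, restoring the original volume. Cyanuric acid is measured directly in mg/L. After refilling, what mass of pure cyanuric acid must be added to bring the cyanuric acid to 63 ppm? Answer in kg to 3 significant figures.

After draining 27% and refilling: 71 × 0.73 + 17 × 0.27 = 56.42 ppm.
Deficit to target: 63 − 56.42 = 6.58 mg/L.
Mass: 6.58 mg/L × 472,000 L = 3106 g cyanuric acid.

3.11 kg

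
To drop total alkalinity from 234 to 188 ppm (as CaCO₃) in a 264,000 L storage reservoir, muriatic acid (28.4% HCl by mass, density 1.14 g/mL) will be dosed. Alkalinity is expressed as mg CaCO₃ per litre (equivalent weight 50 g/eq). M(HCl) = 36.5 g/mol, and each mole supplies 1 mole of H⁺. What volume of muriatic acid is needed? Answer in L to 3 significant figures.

27.4 L

Alkalinity to neutralize: (234 − 188) = 46 mg/L as CaCO₃ × 264,000 L = 12,140 g as CaCO₃.
Equivalents of H⁺ required: 12,140 ÷ 50 g/eq = 242.9 eq = 242.9 mol HCl.
Mass of HCl: 242.9 × 36.5 = 8865 g.
Mass of 28.4% solution: 8865 / 0.284 = 31,220 g.
Volume: 31,220 g ÷ 1.14 g/mL = 27,380 mL.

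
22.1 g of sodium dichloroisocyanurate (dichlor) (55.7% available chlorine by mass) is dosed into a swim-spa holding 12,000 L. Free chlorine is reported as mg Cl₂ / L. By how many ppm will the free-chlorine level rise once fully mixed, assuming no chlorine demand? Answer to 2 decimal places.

1.03 ppm

Available chlorine delivered: 22.1 g × 0.557 = 12.31 g as Cl₂.
Concentration rise: 12.31 g / 12,000 L = 1.026 mg/L = 1.03 ppm.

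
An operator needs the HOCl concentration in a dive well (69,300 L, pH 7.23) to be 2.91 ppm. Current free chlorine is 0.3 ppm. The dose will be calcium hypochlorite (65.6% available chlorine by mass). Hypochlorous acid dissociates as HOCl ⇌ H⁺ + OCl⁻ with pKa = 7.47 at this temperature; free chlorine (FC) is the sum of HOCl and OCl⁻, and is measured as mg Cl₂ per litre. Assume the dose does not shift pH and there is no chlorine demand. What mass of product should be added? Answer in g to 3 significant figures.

[OCl⁻]/[HOCl] = 10^(pH − pKa) = 10^(7.23 − 7.47) = 0.5754; fraction as HOCl = 1/(1 + 0.5754) = 0.6347.
Free chlorine required for 2.91 ppm HOCl: 2.91 / 0.6347 = 4.585 ppm.
FC to add: 4.585 − 0.3 = 4.285 mg/L as Cl₂.
Cl₂ equivalent: 4.285 mg/L × 69,300 L = 296.9 g.
Product at 65.6% available Cl: 296.9 / 0.656 = 452.6 g.

453 g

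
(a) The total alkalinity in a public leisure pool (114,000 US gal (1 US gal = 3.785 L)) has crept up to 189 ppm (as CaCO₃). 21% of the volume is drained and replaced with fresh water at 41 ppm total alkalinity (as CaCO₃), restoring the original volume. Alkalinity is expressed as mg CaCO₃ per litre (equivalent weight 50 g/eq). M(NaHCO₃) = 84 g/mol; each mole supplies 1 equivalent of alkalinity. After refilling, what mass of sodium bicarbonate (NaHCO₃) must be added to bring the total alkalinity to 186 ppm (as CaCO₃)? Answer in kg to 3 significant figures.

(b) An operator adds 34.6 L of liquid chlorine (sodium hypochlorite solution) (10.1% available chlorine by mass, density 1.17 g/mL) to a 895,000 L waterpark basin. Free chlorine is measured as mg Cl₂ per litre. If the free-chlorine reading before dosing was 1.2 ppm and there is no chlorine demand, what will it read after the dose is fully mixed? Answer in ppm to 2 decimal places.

(a) 20.4 kg; (b) 5.77 ppm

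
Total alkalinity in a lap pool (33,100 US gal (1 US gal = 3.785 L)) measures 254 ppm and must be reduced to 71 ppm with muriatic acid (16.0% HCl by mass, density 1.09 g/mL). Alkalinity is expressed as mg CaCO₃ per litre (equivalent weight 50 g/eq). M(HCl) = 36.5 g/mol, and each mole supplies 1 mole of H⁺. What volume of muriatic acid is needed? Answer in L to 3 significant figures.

Volume: 33,100 US gal × 3.785 L/gal = 125,284 L.
Alkalinity to neutralize: (254 − 71) = 183 mg/L as CaCO₃ × 125,284 L = 22,930 g as CaCO₃.
Equivalents of H⁺ required: 22,930 ÷ 50 g/eq = 458.5 eq = 458.5 mol HCl.
Mass of HCl: 458.5 × 36.5 = 16,740 g.
Mass of 16.0% solution: 16,740 / 0.16 = 104,600 g.
Volume: 104,600 g ÷ 1.09 g/mL = 95,970 mL.

96.0 L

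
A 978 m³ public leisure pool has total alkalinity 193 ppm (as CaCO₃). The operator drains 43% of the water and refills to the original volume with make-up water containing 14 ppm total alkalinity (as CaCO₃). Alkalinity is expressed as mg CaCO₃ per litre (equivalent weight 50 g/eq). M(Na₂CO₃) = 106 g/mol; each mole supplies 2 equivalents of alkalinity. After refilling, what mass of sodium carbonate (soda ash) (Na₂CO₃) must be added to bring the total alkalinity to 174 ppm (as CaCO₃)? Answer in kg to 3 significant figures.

60.1 kg

Volume: 978 m³ = 978,000 L.
After draining 43% and refilling: 193 × 0.57 + 14 × 0.43 = 116.03 ppm.
Deficit to target: 174 − 116.03 = 57.97 mg/L.
As CaCO₃: 57.97 mg/L × 978,000 L = 56,690 g; ÷ 50 g/eq ÷ 2 = 566.9 mol Na₂CO₃.
Mass: 566.9 × 106 = 60,100 g.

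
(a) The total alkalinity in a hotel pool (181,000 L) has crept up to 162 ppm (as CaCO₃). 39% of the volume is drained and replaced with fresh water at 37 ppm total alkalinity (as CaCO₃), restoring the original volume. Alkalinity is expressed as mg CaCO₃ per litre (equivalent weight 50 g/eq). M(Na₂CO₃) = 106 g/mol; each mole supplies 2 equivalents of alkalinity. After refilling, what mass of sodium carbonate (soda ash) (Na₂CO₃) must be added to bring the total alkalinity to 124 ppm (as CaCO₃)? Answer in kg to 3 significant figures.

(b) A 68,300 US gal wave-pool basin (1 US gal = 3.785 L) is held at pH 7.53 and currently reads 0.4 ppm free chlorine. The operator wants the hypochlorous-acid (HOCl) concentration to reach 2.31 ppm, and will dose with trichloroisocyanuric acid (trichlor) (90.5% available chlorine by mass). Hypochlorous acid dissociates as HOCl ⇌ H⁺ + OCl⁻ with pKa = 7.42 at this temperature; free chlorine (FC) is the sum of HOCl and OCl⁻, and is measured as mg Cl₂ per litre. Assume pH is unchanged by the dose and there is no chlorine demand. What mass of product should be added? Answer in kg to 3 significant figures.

(a) After draining 39% and refilling: 162 × 0.61 + 37 × 0.39 = 113.25 ppm.
(a) Deficit to target: 124 − 113.25 = 10.75 mg/L.
(a) As CaCO₃: 10.75 mg/L × 181,000 L = 1946 g; ÷ 50 g/eq ÷ 2 = 19.46 mol Na₂CO₃.
(a) Mass: 19.46 × 106 = 2062 g.

(b) Volume: 68,300 US gal × 3.785 L/gal = 258,516 L.
(b) [OCl⁻]/[HOCl] = 10^(pH − pKa) = 10^(7.53 − 7.42) = 1.288; fraction as HOCl = 1/(1 + 1.288) = 0.437.
(b) Free chlorine required for 2.31 ppm HOCl: 2.31 / 0.437 = 5.286 ppm.
(b) FC to add: 5.286 − 0.4 = 4.886 mg/L as Cl₂.
(b) Cl₂ equivalent: 4.886 mg/L × 258,516 L = 1263 g.
(b) Product at 90.5% available Cl: 1263 / 0.905 = 1396 g.

(a) 2.06 kg; (b) 1.40 kg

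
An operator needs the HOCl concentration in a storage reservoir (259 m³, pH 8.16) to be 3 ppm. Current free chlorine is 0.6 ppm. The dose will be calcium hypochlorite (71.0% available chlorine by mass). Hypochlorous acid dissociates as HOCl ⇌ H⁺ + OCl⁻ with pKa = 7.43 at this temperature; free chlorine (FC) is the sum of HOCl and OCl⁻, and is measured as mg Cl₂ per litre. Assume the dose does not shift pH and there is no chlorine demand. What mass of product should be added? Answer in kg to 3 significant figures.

6.75 kg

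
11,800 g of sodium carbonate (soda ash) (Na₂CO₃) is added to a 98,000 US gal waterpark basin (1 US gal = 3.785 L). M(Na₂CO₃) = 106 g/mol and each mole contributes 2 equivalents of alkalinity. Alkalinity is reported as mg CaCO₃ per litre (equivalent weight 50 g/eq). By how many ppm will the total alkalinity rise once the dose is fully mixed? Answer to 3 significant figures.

30.0 ppm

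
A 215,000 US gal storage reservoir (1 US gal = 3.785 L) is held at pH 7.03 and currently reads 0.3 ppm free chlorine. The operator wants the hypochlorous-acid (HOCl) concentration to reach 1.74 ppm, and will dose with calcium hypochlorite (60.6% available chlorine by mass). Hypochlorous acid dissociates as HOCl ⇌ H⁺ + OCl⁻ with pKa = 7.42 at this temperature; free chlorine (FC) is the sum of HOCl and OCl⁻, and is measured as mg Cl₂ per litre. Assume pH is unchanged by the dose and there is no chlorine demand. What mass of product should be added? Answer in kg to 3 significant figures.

2.89 kg

Volume: 215,000 US gal × 3.785 L/gal = 813,775 L.
[OCl⁻]/[HOCl] = 10^(pH − pKa) = 10^(7.03 − 7.42) = 0.4074; fraction as HOCl = 1/(1 + 0.4074) = 0.7105.
Free chlorine required for 1.74 ppm HOCl: 1.74 / 0.7105 = 2.449 ppm.
FC to add: 2.449 − 0.3 = 2.149 mg/L as Cl₂.
Cl₂ equivalent: 2.149 mg/L × 813,775 L = 1749 g.
Product at 60.6% available Cl: 1749 / 0.606 = 2886 g.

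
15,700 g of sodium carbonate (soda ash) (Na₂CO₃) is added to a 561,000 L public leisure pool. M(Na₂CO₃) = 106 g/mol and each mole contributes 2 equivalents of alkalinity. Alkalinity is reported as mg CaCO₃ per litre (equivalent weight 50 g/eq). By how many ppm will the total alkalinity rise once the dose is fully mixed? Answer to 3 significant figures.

26.4 ppm

Moles of Na₂CO₃: 15,700 g ÷ 106 g/mol = 148.1 mol → 296.2 eq of alkalinity.
As CaCO₃: 296.2 eq × 50 g/eq = 14,810 g.
Rise: 14,810 g / 561,000 L × 1000 = 26.4 mg/L.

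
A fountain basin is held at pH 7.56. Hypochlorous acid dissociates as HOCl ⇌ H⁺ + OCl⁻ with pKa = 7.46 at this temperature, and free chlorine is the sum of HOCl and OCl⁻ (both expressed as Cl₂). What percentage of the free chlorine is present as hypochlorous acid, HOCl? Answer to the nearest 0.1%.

[OCl⁻]/[HOCl] = 10^(pH − pKa) = 10^(7.56 − 7.46) = 10^0.10 = 1.259.
Fraction as HOCl = 1 / (1 + 1.259) = 0.4427.

44.3%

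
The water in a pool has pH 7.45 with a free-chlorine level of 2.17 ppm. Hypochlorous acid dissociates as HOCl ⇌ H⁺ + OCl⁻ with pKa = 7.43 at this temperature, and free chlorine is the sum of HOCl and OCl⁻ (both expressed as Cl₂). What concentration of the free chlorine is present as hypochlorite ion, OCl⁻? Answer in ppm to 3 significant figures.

1.11 ppm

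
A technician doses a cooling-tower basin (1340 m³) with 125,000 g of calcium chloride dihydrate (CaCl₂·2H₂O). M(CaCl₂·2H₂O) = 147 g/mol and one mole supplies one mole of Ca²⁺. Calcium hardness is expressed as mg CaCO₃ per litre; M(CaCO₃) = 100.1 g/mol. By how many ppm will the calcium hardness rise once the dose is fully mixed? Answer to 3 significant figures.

Volume: 1340 m³ = 1,340,000 L.
Moles of Ca²⁺: 125,000 g ÷ 147 g/mol = 850.3 mol.
As CaCO₃: 850.3 mol × 100.1 g/mol = 85,120 g.
Rise: 85,120 g / 1,340,000 L × 1000 = 63.52 mg/L.

63.5 ppm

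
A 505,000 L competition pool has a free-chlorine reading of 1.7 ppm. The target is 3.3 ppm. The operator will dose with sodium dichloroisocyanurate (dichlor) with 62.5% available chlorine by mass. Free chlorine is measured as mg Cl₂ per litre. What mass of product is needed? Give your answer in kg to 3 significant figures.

Chlorine deficit: 3.3 − 1.7 = 1.6 ppm = 1.6 mg/L as Cl₂.
Cl₂ equivalent needed: 1.6 mg/L × 505,000 L = 808,000 mg = 808 g.
Product at 62.5% available chlorine: 808 / 0.625 = 1293 g.

1.29 kg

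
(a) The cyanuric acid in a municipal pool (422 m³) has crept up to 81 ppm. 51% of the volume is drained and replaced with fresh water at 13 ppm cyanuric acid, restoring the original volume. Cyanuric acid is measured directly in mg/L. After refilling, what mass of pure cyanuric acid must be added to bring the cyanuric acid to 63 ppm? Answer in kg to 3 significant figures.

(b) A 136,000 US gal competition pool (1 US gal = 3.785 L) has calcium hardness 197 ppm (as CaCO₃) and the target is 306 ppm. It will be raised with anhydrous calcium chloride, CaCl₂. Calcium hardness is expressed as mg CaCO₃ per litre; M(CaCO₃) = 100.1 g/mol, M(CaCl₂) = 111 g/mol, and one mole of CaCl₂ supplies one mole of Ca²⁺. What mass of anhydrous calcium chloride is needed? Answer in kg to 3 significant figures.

(a) Volume: 422 m³ = 422,000 L.
(a) After draining 51% and refilling: 81 × 0.49 + 13 × 0.51 = 46.32 ppm.
(a) Deficit to target: 63 − 46.32 = 16.68 mg/L.
(a) Mass: 16.68 mg/L × 422,000 L = 7039 g cyanuric acid.

(b) Volume: 136,000 US gal × 3.785 L/gal = 514,760 L.
(b) Hardness to add: (306 − 197) = 109 mg/L as CaCO₃ × 514,760 L = 56,110 g as CaCO₃.
(b) Moles of Ca²⁺ (1 mol Ca²⁺ ≡ 1 mol CaCO₃): 56,110 / 100.1 g/mol = 560.5 mol.
(b) Mass of CaCl₂: 560.5 × 111 = 62,220 g.

(a) 7.04 kg; (b) 62.2 kg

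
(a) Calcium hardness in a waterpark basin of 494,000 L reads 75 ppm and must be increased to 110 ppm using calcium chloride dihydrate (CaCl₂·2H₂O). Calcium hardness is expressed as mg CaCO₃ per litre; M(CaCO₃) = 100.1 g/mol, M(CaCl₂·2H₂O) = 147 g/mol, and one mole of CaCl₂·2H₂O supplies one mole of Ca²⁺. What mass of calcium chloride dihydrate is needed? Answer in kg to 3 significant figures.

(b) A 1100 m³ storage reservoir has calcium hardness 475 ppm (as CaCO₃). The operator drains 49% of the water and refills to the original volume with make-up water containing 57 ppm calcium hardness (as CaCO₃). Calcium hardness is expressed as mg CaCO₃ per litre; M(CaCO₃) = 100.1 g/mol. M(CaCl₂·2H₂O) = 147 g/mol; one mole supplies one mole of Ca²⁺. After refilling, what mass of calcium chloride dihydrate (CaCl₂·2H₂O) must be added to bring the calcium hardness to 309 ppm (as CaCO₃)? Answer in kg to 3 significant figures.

(a) Hardness to add: (110 − 75) = 35 mg/L as CaCO₃ × 494,000 L = 17,290 g as CaCO₃.
(a) Moles of Ca²⁺ (1 mol Ca²⁺ ≡ 1 mol CaCO₃): 17,290 / 100.1 g/mol = 172.7 mol.
(a) Mass of CaCl₂·2H₂O: 172.7 × 147 = 25,390 g.

(b) Volume: 1100 m³ = 1,100,000 L.
(b) After draining 49% and refilling: 475 × 0.51 + 57 × 0.49 = 270.18 ppm.
(b) Deficit to target: 309 − 270.18 = 38.82 mg/L.
(b) As CaCO₃: 38.82 mg/L × 1,100,000 L = 42,700 g; ÷ 100.1 = 426.6 mol Ca²⁺.
(b) Mass: 426.6 × 147 = 62,710 g.

(a) 25.4 kg; (b) 62.7 kg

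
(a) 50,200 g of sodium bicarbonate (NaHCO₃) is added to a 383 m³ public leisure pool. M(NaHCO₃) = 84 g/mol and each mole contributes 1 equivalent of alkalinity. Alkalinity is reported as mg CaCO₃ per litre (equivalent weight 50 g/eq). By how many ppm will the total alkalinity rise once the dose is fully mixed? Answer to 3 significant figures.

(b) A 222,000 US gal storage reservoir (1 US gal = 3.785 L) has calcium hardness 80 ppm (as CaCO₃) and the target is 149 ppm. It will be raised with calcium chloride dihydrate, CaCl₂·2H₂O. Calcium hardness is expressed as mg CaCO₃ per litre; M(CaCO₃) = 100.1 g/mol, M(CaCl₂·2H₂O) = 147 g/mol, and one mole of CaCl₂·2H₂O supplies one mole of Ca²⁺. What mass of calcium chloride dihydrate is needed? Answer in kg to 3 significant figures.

(a) Volume: 383 m³ = 383,000 L.
(a) Moles of NaHCO₃: 50,200 g ÷ 84 g/mol = 597.6 mol → 597.6 eq of alkalinity.
(a) As CaCO₃: 597.6 eq × 50 g/eq = 29,880 g.
(a) Rise: 29,880 g / 383,000 L × 1000 = 78.02 mg/L.

(b) Volume: 222,000 US gal × 3.785 L/gal = 840,270 L.
(b) Hardness to add: (149 − 80) = 69 mg/L as CaCO₃ × 840,270 L = 57,980 g as CaCO₃.
(b) Moles of Ca²⁺ (1 mol Ca²⁺ ≡ 1 mol CaCO₃): 57,980 / 100.1 g/mol = 579.2 mol.
(b) Mass of CaCl₂·2H₂O: 579.2 × 147 = 85,140 g.

(a) 78.0 ppm; (b) 85.1 kg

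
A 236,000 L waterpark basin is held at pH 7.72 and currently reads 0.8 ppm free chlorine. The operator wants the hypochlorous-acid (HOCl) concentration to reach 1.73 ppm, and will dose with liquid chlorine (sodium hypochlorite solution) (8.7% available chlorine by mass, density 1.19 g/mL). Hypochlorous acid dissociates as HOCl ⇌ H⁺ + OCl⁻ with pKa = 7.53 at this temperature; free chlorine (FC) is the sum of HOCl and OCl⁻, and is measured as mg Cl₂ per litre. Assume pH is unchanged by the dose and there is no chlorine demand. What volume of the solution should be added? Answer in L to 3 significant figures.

8.23 L

[OCl⁻]/[HOCl] = 10^(pH − pKa) = 10^(7.72 − 7.53) = 1.549; fraction as HOCl = 1/(1 + 1.549) = 0.3923.
Free chlorine required for 1.73 ppm HOCl: 1.73 / 0.3923 = 4.409 ppm.
FC to add: 4.409 − 0.8 = 3.609 mg/L as Cl₂.
Cl₂ equivalent: 3.609 mg/L × 236,000 L = 851.8 g.
Product at 8.7% available Cl: 851.8 / 0.087 = 9791 g.
Volume: 9791 g ÷ 1.19 g/mL = 8228 mL.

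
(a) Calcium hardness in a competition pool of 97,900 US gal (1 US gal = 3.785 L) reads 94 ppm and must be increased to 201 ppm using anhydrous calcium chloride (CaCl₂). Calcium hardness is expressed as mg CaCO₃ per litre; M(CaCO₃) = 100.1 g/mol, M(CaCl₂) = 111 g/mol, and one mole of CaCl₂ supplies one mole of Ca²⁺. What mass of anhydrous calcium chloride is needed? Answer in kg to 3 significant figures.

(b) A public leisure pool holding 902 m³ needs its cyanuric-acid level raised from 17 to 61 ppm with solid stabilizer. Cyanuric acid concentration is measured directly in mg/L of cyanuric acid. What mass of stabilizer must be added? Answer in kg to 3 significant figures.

(a) Volume: 97,900 US gal × 3.785 L/gal = 370,552 L.
(a) Hardness to add: (201 − 94) = 107 mg/L as CaCO₃ × 370,552 L = 39,650 g as CaCO₃.
(a) Moles of Ca²⁺ (1 mol Ca²⁺ ≡ 1 mol CaCO₃): 39,650 / 100.1 g/mol = 396.1 mol.
(a) Mass of CaCl₂: 396.1 × 111 = 43,970 g.

(b) Volume: 902 m³ = 902,000 L.
(b) CYA to add: (61 − 17) = 44 mg/L × 902,000 L = 39,690 g cyanuric acid.

(a) 44.0 kg; (b) 39.7 kg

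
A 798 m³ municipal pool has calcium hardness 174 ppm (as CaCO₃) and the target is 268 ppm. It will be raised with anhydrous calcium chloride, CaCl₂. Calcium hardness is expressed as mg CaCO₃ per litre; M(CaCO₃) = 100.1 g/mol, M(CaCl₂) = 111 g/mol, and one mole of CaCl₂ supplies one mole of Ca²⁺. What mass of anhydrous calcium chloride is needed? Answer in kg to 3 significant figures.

83.2 kg

Volume: 798 m³ = 798,000 L.
Hardness to add: (268 − 174) = 94 mg/L as CaCO₃ × 798,000 L = 75,010 g as CaCO₃.
Moles of Ca²⁺ (1 mol Ca²⁺ ≡ 1 mol CaCO₃): 75,010 / 100.1 g/mol = 749.4 mol.
Mass of CaCl₂: 749.4 × 111 = 83,180 g.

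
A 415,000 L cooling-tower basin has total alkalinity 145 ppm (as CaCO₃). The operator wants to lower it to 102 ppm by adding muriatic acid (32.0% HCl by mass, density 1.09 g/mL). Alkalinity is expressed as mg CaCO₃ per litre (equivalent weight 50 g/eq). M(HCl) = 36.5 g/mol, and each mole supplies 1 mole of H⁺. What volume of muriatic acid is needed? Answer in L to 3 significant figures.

Alkalinity to neutralize: (145 − 102) = 43 mg/L as CaCO₃ × 415,000 L = 17,840 g as CaCO₃.
Equivalents of H⁺ required: 17,840 ÷ 50 g/eq = 356.9 eq = 356.9 mol HCl.
Mass of HCl: 356.9 × 36.5 = 13,030 g.
Mass of 32.0% solution: 13,030 / 0.32 = 40,710 g.
Volume: 40,710 g ÷ 1.09 g/mL = 37,350 mL.

37.3 L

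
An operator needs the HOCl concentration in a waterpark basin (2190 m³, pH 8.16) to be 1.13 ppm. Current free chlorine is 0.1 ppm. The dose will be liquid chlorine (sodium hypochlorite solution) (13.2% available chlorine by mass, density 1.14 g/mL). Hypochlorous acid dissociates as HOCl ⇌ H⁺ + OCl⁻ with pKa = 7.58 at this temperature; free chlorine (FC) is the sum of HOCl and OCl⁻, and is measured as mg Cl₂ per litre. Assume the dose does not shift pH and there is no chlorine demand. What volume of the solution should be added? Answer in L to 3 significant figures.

77.5 L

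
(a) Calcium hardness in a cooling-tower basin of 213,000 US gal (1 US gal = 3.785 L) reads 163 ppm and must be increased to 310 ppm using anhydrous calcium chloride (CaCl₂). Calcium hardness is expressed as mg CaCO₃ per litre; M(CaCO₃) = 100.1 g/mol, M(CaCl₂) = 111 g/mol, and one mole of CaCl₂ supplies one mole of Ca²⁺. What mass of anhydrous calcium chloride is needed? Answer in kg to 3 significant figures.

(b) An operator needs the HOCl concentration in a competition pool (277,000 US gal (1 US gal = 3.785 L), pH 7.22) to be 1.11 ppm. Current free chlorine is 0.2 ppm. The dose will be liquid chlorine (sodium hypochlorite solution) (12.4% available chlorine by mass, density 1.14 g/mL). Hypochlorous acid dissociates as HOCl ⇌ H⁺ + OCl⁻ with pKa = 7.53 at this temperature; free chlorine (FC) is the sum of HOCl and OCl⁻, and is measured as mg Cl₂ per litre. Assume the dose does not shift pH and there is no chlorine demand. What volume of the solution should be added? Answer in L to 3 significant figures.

(a) Volume: 213,000 US gal × 3.785 L/gal = 806,205 L.
(a) Hardness to add: (310 − 163) = 147 mg/L as CaCO₃ × 806,205 L = 118,500 g as CaCO₃.
(a) Moles of Ca²⁺ (1 mol Ca²⁺ ≡ 1 mol CaCO₃): 118,500 / 100.1 g/mol = 1184 mol.
(a) Mass of CaCl₂: 1184 × 111 = 131,400 g.

(b) Volume: 277,000 US gal × 3.785 L/gal = 1,048,445 L.
(b) [OCl⁻]/[HOCl] = 10^(pH − pKa) = 10^(7.22 − 7.53) = 0.4898; fraction as HOCl = 1/(1 + 0.4898) = 0.6712.
(b) Free chlorine required for 1.11 ppm HOCl: 1.11 / 0.6712 = 1.654 ppm.
(b) FC to add: 1.654 − 0.2 = 1.454 mg/L as Cl₂.
(b) Cl₂ equivalent: 1.454 mg/L × 1,048,445 L = 1524 g.
(b) Product at 12.4% available Cl: 1524 / 0.124 = 12,290 g.
(b) Volume: 12,290 g ÷ 1.14 g/mL = 10,780 mL.

(a) 131 kg; (b) 10.8 L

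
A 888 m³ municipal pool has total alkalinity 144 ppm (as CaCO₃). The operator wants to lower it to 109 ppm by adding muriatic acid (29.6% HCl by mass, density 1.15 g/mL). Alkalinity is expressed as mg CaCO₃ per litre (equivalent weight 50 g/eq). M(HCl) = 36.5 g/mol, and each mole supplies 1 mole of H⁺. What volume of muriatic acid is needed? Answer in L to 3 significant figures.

66.7 L

Volume: 888 m³ = 888,000 L.
Alkalinity to neutralize: (144 − 109) = 35 mg/L as CaCO₃ × 888,000 L = 31,080 g as CaCO₃.
Equivalents of H⁺ required: 31,080 ÷ 50 g/eq = 621.6 eq = 621.6 mol HCl.
Mass of HCl: 621.6 × 36.5 = 22,690 g.
Mass of 29.6% solution: 22,690 / 0.296 = 76,650 g.
Volume: 76,650 g ÷ 1.15 g/mL = 66,650 mL.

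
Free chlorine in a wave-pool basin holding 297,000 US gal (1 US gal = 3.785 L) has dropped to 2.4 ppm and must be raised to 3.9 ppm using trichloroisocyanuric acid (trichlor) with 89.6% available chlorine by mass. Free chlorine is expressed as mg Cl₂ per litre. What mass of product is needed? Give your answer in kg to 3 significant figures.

Volume: 297,000 US gal × 3.785 L/gal = 1,124,145 L.
Chlorine deficit: 3.9 − 2.4 = 1.5 ppm = 1.5 mg/L as Cl₂.
Cl₂ equivalent needed: 1.5 mg/L × 1,124,145 L = 1,686,000 mg = 1686 g.
Product at 89.6% available chlorine: 1686 / 0.896 = 1882 g.

1.88 kg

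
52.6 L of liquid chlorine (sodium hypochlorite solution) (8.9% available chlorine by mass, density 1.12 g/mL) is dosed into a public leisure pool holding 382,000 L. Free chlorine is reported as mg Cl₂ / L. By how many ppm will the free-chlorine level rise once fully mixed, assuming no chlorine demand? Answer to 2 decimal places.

13.73 ppm

Mass of solution: 52.6 L × 1000 mL/L × 1.12 g/mL = 58,910 g.
Available chlorine delivered: 58,910 g × 0.089 = 5243 g as Cl₂.
Concentration rise: 5243 g / 382,000 L = 13.73 mg/L = 13.73 ppm.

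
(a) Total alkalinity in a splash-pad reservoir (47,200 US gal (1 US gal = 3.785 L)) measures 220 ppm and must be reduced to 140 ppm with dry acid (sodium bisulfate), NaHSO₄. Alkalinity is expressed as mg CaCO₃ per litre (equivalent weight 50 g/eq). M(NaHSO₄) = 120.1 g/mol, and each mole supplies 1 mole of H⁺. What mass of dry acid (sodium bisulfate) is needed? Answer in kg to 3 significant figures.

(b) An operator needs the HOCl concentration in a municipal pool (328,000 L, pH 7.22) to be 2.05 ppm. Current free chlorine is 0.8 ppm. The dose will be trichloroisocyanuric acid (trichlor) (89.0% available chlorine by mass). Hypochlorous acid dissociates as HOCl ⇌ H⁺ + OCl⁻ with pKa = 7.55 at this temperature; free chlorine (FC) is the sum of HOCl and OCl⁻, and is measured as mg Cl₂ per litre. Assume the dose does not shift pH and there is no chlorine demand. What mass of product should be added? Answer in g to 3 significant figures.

(a) 34.3 kg; (b) 814 g

(a) Volume: 47,200 US gal × 3.785 L/gal = 178,652 L.
(a) Alkalinity to neutralize: (220 − 140) = 80 mg/L as CaCO₃ × 178,652 L = 14,290 g as CaCO₃.
(a) Equivalents of H⁺ required: 14,290 ÷ 50 g/eq = 285.8 eq = 285.8 mol NaHSO₄.
(a) Mass of NaHSO₄: 285.8 × 120.1 = 34,330 g.

(b) [OCl⁻]/[HOCl] = 10^(pH − pKa) = 10^(7.22 − 7.55) = 0.4677; fraction as HOCl = 1/(1 + 0.4677) = 0.6813.
(b) Free chlorine required for 2.05 ppm HOCl: 2.05 / 0.6813 = 3.009 ppm.
(b) FC to add: 3.009 − 0.8 = 2.209 mg/L as Cl₂.
(b) Cl₂ equivalent: 2.209 mg/L × 328,000 L = 724.5 g.
(b) Product at 89.0% available Cl: 724.5 / 0.89 = 814.1 g.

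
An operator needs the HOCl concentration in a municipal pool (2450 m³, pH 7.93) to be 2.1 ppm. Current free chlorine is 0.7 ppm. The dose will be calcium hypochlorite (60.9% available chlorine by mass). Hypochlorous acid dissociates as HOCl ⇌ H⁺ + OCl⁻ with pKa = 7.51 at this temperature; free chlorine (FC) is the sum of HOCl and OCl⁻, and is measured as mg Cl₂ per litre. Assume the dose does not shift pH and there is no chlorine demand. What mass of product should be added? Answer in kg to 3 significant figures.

Volume: 2450 m³ = 2,450,000 L.
[OCl⁻]/[HOCl] = 10^(pH − pKa) = 10^(7.93 − 7.51) = 2.63; fraction as HOCl = 1/(1 + 2.63) = 0.2755.
Free chlorine required for 2.1 ppm HOCl: 2.1 / 0.2755 = 7.624 ppm.
FC to add: 7.624 − 0.7 = 6.924 mg/L as Cl₂.
Cl₂ equivalent: 6.924 mg/L × 2,450,000 L = 16,960 g.
Product at 60.9% available Cl: 16,960 / 0.609 = 27,850 g.

27.9 kg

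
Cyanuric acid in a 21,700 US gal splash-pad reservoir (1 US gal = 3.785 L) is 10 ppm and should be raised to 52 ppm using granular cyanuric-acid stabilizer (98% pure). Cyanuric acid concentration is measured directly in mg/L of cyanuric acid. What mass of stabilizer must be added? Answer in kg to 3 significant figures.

Volume: 21,700 US gal × 3.785 L/gal = 82,134 L.
CYA to add: (52 − 10) = 42 mg/L × 82,134 L = 3450 g cyanuric acid.
At 98% purity: 3450 / 0.98 = 3520 g product.

3.52 kg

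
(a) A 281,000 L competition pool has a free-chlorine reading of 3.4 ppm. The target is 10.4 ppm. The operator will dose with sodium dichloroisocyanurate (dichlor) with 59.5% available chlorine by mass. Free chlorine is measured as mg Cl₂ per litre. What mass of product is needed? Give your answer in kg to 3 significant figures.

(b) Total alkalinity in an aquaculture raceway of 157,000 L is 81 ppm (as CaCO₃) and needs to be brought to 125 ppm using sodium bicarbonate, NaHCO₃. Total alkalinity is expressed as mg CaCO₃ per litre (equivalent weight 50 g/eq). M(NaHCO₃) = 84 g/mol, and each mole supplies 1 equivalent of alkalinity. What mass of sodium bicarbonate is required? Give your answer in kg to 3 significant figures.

(a) 3.31 kg; (b) 11.6 kg

(a) Chlorine deficit: 10.4 − 3.4 = 7 ppm = 7 mg/L as Cl₂.
(a) Cl₂ equivalent needed: 7 mg/L × 281,000 L = 1,967,000 mg = 1967 g.
(a) Product at 59.5% available chlorine: 1967 / 0.595 = 3306 g.

(b) Alkalinity to add: (125 − 81) = 44 mg/L as CaCO₃ × 157,000 L = 6908 g as CaCO₃.
(b) Equivalents: 6908 g ÷ 50 g/eq = 138.2 eq.
(b) NaHCO₃ supplies 1 eq per mole → 138.2 mol.
(b) Mass: 138.2 mol × 84 g/mol = 11,610 g.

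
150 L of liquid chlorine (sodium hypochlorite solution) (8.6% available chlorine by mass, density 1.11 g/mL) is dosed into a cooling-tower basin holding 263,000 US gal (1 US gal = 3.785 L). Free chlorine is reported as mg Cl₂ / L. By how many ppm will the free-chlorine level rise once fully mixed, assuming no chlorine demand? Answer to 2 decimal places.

Volume: 263,000 US gal × 3.785 L/gal = 995,455 L.
Mass of solution: 150 L × 1000 mL/L × 1.11 g/mL = 166,500 g.
Available chlorine delivered: 166,500 g × 0.086 = 14,320 g as Cl₂.
Concentration rise: 14,320 g / 995,455 L = 14.38 mg/L = 14.38 ppm.

14.38 ppm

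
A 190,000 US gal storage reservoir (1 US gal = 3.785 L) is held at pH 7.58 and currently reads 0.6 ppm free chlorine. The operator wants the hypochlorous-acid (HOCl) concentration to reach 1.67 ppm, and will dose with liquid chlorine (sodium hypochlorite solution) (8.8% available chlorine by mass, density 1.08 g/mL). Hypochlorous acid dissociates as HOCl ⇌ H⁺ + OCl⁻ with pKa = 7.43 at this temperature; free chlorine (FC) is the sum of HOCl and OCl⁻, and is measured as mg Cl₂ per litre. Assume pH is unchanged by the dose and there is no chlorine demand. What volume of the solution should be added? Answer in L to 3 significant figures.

Volume: 190,000 US gal × 3.785 L/gal = 719,150 L.
[OCl⁻]/[HOCl] = 10^(pH − pKa) = 10^(7.58 − 7.43) = 1.413; fraction as HOCl = 1/(1 + 1.413) = 0.4145.
Free chlorine required for 1.67 ppm HOCl: 1.67 / 0.4145 = 4.029 ppm.
FC to add: 4.029 − 0.6 = 3.429 mg/L as Cl₂.
Cl₂ equivalent: 3.429 mg/L × 719,150 L = 2466 g.
Product at 8.8% available Cl: 2466 / 0.088 = 28,020 g.
Volume: 28,020 g ÷ 1.08 g/mL = 25,950 mL.

25.9 L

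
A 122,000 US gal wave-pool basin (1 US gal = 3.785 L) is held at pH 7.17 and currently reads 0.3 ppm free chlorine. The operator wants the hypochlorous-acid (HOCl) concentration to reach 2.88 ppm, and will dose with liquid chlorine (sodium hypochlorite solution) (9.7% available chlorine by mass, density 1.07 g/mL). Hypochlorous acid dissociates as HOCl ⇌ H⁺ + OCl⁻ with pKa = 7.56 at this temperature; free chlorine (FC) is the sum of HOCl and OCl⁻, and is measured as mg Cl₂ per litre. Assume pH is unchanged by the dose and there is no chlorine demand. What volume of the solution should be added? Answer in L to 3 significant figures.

Volume: 122,000 US gal × 3.785 L/gal = 461,770 L.
[OCl⁻]/[HOCl] = 10^(pH − pKa) = 10^(7.17 − 7.56) = 0.4074; fraction as HOCl = 1/(1 + 0.4074) = 0.7105.
Free chlorine required for 2.88 ppm HOCl: 2.88 / 0.7105 = 4.053 ppm.
FC to add: 4.053 − 0.3 = 3.753 mg/L as Cl₂.
Cl₂ equivalent: 3.753 mg/L × 461,770 L = 1733 g.
Product at 9.7% available Cl: 1733 / 0.097 = 17,870 g.
Volume: 17,870 g ÷ 1.07 g/mL = 16,700 mL.

16.7 L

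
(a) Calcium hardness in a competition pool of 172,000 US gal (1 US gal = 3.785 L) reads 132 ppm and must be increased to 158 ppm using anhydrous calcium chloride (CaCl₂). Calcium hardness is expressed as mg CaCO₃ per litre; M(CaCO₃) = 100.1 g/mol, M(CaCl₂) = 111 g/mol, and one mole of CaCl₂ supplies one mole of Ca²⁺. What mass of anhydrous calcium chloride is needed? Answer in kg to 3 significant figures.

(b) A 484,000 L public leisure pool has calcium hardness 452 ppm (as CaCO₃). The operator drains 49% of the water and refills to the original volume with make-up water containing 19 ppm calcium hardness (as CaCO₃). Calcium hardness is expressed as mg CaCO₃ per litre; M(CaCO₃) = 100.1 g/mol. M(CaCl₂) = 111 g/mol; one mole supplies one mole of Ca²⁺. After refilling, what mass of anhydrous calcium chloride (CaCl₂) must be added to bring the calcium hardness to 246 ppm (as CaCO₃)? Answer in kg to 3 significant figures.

(a) Volume: 172,000 US gal × 3.785 L/gal = 651,020 L.
(a) Hardness to add: (158 − 132) = 26 mg/L as CaCO₃ × 651,020 L = 16,930 g as CaCO₃.
(a) Moles of Ca²⁺ (1 mol Ca²⁺ ≡ 1 mol CaCO₃): 16,930 / 100.1 g/mol = 169.1 mol.
(a) Mass of CaCl₂: 169.1 × 111 = 18,770 g.

(b) After draining 49% and refilling: 452 × 0.51 + 19 × 0.49 = 239.83 ppm.
(b) Deficit to target: 246 − 239.83 = 6.17 mg/L.
(b) As CaCO₃: 6.17 mg/L × 484,000 L = 2986 g; ÷ 100.1 = 29.83 mol Ca²⁺.
(b) Mass: 29.83 × 111 = 3311 g.

(a) 18.8 kg; (b) 3.31 kg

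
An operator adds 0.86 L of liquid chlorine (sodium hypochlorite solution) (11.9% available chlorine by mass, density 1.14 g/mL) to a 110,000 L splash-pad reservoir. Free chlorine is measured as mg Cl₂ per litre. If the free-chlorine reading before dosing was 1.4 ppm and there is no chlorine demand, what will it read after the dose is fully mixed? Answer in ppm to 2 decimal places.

2.46 ppm

Mass of solution: 0.86 L × 1000 mL/L × 1.14 g/mL = 980.4 g.
Available chlorine delivered: 980.4 g × 0.119 = 116.7 g as Cl₂.
Concentration rise: 116.7 g / 110,000 L = 1.061 mg/L = 1.06 ppm.
Final FC: 1.4 + 1.06 = 2.46 ppm.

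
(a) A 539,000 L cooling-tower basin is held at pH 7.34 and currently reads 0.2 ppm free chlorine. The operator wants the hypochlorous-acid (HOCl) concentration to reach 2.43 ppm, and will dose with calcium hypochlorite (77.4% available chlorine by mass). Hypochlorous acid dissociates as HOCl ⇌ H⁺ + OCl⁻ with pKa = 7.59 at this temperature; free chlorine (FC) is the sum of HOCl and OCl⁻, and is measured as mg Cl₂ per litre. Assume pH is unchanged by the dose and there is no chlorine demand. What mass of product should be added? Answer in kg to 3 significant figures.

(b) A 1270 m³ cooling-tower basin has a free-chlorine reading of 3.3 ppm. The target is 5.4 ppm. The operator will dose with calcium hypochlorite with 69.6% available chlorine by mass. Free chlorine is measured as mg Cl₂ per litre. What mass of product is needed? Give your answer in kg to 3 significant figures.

(a) [OCl⁻]/[HOCl] = 10^(pH − pKa) = 10^(7.34 − 7.59) = 0.5623; fraction as HOCl = 1/(1 + 0.5623) = 0.6401.
(a) Free chlorine required for 2.43 ppm HOCl: 2.43 / 0.6401 = 3.796 ppm.
(a) FC to add: 3.796 − 0.2 = 3.596 mg/L as Cl₂.
(a) Cl₂ equivalent: 3.596 mg/L × 539,000 L = 1939 g.
(a) Product at 77.4% available Cl: 1939 / 0.774 = 2505 g.

(b) Volume: 1270 m³ = 1,270,000 L.
(b) Chlorine deficit: 5.4 − 3.3 = 2.1 ppm = 2.1 mg/L as Cl₂.
(b) Cl₂ equivalent needed: 2.1 mg/L × 1,270,000 L = 2,667,000 mg = 2667 g.
(b) Product at 69.6% available chlorine: 2667 / 0.696 = 3832 g.

(a) 2.50 kg; (b) 3.83 kg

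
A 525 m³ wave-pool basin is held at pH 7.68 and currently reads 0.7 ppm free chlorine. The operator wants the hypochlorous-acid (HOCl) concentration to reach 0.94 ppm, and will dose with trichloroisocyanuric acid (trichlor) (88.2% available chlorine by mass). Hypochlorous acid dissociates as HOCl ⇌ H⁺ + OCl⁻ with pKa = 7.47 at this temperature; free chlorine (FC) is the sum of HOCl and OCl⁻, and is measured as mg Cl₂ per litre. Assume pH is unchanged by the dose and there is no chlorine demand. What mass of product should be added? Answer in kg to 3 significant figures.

Volume: 525 m³ = 525,000 L.
[OCl⁻]/[HOCl] = 10^(pH − pKa) = 10^(7.68 − 7.47) = 1.622; fraction as HOCl = 1/(1 + 1.622) = 0.3814.
Free chlorine required for 0.94 ppm HOCl: 0.94 / 0.3814 = 2.465 ppm.
FC to add: 2.465 − 0.7 = 1.765 mg/L as Cl₂.
Cl₂ equivalent: 1.765 mg/L × 525,000 L = 926.4 g.
Product at 88.2% available Cl: 926.4 / 0.882 = 1050 g.

1.05 kg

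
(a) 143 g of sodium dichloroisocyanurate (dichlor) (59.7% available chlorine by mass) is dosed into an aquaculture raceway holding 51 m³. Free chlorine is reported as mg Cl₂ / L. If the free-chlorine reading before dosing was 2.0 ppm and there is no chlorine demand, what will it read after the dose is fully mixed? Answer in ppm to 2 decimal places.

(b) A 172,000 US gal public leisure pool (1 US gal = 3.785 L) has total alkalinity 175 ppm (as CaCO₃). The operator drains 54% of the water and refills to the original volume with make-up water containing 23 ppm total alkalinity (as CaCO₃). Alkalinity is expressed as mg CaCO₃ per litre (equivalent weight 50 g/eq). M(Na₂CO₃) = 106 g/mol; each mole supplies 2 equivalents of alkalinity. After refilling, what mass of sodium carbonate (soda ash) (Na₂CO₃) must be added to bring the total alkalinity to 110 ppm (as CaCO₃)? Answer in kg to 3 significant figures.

(a) 3.67 ppm; (b) 11.8 kg

(a) Volume: 51 m³ = 51,000 L.
(a) Available chlorine delivered: 143 g × 0.597 = 85.37 g as Cl₂.
(a) Concentration rise: 85.37 g / 51,000 L = 1.674 mg/L = 1.67 ppm.
(a) Final FC: 2.0 + 1.67 = 3.67 ppm.

(b) Volume: 172,000 US gal × 3.785 L/gal = 651,020 L.
(b) After draining 54% and refilling: 175 × 0.46 + 23 × 0.54 = 92.92 ppm.
(b) Deficit to target: 110 − 92.92 = 17.08 mg/L.
(b) As CaCO₃: 17.08 mg/L × 651,020 L = 11,120 g; ÷ 50 g/eq ÷ 2 = 111.2 mol Na₂CO₃.
(b) Mass: 111.2 × 106 = 11,790 g.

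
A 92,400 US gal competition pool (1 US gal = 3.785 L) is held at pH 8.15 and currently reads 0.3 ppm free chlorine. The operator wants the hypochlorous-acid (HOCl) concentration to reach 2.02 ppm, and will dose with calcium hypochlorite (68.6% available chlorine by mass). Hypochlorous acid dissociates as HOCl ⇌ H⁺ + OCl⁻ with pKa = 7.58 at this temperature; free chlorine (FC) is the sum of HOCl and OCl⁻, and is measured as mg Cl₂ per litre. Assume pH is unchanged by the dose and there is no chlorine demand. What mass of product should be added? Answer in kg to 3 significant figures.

4.70 kg

Volume: 92,400 US gal × 3.785 L/gal = 349,734 L.
[OCl⁻]/[HOCl] = 10^(pH − pKa) = 10^(8.15 − 7.58) = 3.715; fraction as HOCl = 1/(1 + 3.715) = 0.2121.
Free chlorine required for 2.02 ppm HOCl: 2.02 / 0.2121 = 9.525 ppm.
FC to add: 9.525 − 0.3 = 9.225 mg/L as Cl₂.
Cl₂ equivalent: 9.225 mg/L × 349,734 L = 3226 g.
Product at 68.6% available Cl: 3226 / 0.686 = 4703 g.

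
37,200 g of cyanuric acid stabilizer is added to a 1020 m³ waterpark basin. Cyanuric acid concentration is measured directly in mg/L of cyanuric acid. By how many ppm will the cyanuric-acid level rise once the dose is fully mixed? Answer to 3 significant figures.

36.5 ppm

Volume: 1020 m³ = 1,020,000 L.
Rise: 37,200 g / 1,020,000 L × 1000 = 36.47 mg/L.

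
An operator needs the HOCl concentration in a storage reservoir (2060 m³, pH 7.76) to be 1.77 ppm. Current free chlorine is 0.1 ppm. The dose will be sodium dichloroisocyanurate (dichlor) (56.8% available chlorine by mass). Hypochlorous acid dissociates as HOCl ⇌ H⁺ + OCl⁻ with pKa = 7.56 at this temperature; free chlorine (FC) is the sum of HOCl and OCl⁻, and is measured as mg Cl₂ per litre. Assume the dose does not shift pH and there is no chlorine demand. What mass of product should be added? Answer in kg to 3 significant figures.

Volume: 2060 m³ = 2,060,000 L.
[OCl⁻]/[HOCl] = 10^(pH − pKa) = 10^(7.76 − 7.56) = 1.585; fraction as HOCl = 1/(1 + 1.585) = 0.3869.
Free chlorine required for 1.77 ppm HOCl: 1.77 / 0.3869 = 4.575 ppm.
FC to add: 4.575 − 0.1 = 4.475 mg/L as Cl₂.
Cl₂ equivalent: 4.475 mg/L × 2,060,000 L = 9219 g.
Product at 56.8% available Cl: 9219 / 0.568 = 16,230 g.

16.2 kg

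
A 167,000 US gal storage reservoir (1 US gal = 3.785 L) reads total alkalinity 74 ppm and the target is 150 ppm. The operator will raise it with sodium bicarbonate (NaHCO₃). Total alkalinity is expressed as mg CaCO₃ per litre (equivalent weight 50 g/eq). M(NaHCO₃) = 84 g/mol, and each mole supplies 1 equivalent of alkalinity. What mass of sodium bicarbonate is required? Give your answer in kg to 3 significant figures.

Volume: 167,000 US gal × 3.785 L/gal = 632,095 L.
Alkalinity to add: (150 − 74) = 76 mg/L as CaCO₃ × 632,095 L = 48,040 g as CaCO₃.
Equivalents: 48,040 g ÷ 50 g/eq = 960.8 eq.
NaHCO₃ supplies 1 eq per mole → 960.8 mol.
Mass: 960.8 mol × 84 g/mol = 80,710 g.

80.7 kg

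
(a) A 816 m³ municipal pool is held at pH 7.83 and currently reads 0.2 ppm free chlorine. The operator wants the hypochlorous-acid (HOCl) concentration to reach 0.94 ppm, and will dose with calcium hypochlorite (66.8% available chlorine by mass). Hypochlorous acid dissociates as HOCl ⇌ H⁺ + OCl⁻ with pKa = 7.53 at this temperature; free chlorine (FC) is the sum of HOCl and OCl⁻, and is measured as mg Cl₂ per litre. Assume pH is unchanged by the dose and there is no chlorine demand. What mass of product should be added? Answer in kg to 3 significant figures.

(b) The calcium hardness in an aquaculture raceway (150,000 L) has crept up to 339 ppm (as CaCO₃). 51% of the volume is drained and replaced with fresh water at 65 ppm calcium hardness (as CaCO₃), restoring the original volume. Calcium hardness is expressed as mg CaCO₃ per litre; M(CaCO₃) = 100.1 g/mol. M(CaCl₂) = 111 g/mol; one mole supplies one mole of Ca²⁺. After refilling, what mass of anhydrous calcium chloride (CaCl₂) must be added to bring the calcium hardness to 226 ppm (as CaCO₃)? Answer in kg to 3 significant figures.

(a) Volume: 816 m³ = 816,000 L.
(a) [OCl⁻]/[HOCl] = 10^(pH − pKa) = 10^(7.83 − 7.53) = 1.995; fraction as HOCl = 1/(1 + 1.995) = 0.3339.
(a) Free chlorine required for 0.94 ppm HOCl: 0.94 / 0.3339 = 2.816 ppm.
(a) FC to add: 2.816 − 0.2 = 2.616 mg/L as Cl₂.
(a) Cl₂ equivalent: 2.616 mg/L × 816,000 L = 2134 g.
(a) Product at 66.8% available Cl: 2134 / 0.668 = 3195 g.

(b) After draining 51% and refilling: 339 × 0.49 + 65 × 0.51 = 199.26 ppm.
(b) Deficit to target: 226 − 199.26 = 26.74 mg/L.
(b) As CaCO₃: 26.74 mg/L × 150,000 L = 4011 g; ÷ 100.1 = 40.07 mol Ca²⁺.
(b) Mass: 40.07 × 111 = 4448 g.

(a) 3.20 kg; (b) 4.45 kg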